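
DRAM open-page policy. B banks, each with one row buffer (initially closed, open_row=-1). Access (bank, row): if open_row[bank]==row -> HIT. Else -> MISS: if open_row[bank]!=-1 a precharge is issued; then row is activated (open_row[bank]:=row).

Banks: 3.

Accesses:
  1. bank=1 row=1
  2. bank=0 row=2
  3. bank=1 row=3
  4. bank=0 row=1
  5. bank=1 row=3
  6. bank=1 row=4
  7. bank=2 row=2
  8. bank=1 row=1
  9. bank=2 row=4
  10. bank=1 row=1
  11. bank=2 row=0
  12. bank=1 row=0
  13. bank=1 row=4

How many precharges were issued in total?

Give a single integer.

Answer: 8

Derivation:
Acc 1: bank1 row1 -> MISS (open row1); precharges=0
Acc 2: bank0 row2 -> MISS (open row2); precharges=0
Acc 3: bank1 row3 -> MISS (open row3); precharges=1
Acc 4: bank0 row1 -> MISS (open row1); precharges=2
Acc 5: bank1 row3 -> HIT
Acc 6: bank1 row4 -> MISS (open row4); precharges=3
Acc 7: bank2 row2 -> MISS (open row2); precharges=3
Acc 8: bank1 row1 -> MISS (open row1); precharges=4
Acc 9: bank2 row4 -> MISS (open row4); precharges=5
Acc 10: bank1 row1 -> HIT
Acc 11: bank2 row0 -> MISS (open row0); precharges=6
Acc 12: bank1 row0 -> MISS (open row0); precharges=7
Acc 13: bank1 row4 -> MISS (open row4); precharges=8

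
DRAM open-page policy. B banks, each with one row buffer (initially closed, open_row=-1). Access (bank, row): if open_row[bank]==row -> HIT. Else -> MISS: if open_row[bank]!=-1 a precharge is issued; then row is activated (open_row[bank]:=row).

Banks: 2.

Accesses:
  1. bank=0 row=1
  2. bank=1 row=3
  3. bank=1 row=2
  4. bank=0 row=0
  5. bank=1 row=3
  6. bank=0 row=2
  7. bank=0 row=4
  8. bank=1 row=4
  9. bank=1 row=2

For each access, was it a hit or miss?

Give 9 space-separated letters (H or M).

Acc 1: bank0 row1 -> MISS (open row1); precharges=0
Acc 2: bank1 row3 -> MISS (open row3); precharges=0
Acc 3: bank1 row2 -> MISS (open row2); precharges=1
Acc 4: bank0 row0 -> MISS (open row0); precharges=2
Acc 5: bank1 row3 -> MISS (open row3); precharges=3
Acc 6: bank0 row2 -> MISS (open row2); precharges=4
Acc 7: bank0 row4 -> MISS (open row4); precharges=5
Acc 8: bank1 row4 -> MISS (open row4); precharges=6
Acc 9: bank1 row2 -> MISS (open row2); precharges=7

Answer: M M M M M M M M M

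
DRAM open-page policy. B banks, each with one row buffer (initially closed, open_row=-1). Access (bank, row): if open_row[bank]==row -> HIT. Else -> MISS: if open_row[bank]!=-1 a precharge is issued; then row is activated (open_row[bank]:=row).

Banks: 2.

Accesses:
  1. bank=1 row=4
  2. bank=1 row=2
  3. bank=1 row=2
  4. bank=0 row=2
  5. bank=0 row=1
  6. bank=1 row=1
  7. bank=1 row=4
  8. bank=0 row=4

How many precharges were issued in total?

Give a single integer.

Answer: 5

Derivation:
Acc 1: bank1 row4 -> MISS (open row4); precharges=0
Acc 2: bank1 row2 -> MISS (open row2); precharges=1
Acc 3: bank1 row2 -> HIT
Acc 4: bank0 row2 -> MISS (open row2); precharges=1
Acc 5: bank0 row1 -> MISS (open row1); precharges=2
Acc 6: bank1 row1 -> MISS (open row1); precharges=3
Acc 7: bank1 row4 -> MISS (open row4); precharges=4
Acc 8: bank0 row4 -> MISS (open row4); precharges=5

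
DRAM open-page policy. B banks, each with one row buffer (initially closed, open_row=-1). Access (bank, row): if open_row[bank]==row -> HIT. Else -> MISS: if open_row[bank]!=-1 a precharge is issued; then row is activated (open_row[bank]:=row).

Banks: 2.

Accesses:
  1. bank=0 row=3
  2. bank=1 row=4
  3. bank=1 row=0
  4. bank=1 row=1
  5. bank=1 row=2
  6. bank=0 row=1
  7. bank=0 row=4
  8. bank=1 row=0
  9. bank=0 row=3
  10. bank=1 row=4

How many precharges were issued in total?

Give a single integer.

Acc 1: bank0 row3 -> MISS (open row3); precharges=0
Acc 2: bank1 row4 -> MISS (open row4); precharges=0
Acc 3: bank1 row0 -> MISS (open row0); precharges=1
Acc 4: bank1 row1 -> MISS (open row1); precharges=2
Acc 5: bank1 row2 -> MISS (open row2); precharges=3
Acc 6: bank0 row1 -> MISS (open row1); precharges=4
Acc 7: bank0 row4 -> MISS (open row4); precharges=5
Acc 8: bank1 row0 -> MISS (open row0); precharges=6
Acc 9: bank0 row3 -> MISS (open row3); precharges=7
Acc 10: bank1 row4 -> MISS (open row4); precharges=8

Answer: 8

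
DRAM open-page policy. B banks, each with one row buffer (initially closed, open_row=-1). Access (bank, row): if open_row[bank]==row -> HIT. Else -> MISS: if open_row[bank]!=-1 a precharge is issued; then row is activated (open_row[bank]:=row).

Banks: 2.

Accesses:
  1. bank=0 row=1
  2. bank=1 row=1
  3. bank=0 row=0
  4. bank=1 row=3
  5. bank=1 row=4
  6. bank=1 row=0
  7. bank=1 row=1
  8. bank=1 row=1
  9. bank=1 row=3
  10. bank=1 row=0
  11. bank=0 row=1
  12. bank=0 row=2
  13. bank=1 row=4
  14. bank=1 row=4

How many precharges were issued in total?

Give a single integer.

Answer: 10

Derivation:
Acc 1: bank0 row1 -> MISS (open row1); precharges=0
Acc 2: bank1 row1 -> MISS (open row1); precharges=0
Acc 3: bank0 row0 -> MISS (open row0); precharges=1
Acc 4: bank1 row3 -> MISS (open row3); precharges=2
Acc 5: bank1 row4 -> MISS (open row4); precharges=3
Acc 6: bank1 row0 -> MISS (open row0); precharges=4
Acc 7: bank1 row1 -> MISS (open row1); precharges=5
Acc 8: bank1 row1 -> HIT
Acc 9: bank1 row3 -> MISS (open row3); precharges=6
Acc 10: bank1 row0 -> MISS (open row0); precharges=7
Acc 11: bank0 row1 -> MISS (open row1); precharges=8
Acc 12: bank0 row2 -> MISS (open row2); precharges=9
Acc 13: bank1 row4 -> MISS (open row4); precharges=10
Acc 14: bank1 row4 -> HIT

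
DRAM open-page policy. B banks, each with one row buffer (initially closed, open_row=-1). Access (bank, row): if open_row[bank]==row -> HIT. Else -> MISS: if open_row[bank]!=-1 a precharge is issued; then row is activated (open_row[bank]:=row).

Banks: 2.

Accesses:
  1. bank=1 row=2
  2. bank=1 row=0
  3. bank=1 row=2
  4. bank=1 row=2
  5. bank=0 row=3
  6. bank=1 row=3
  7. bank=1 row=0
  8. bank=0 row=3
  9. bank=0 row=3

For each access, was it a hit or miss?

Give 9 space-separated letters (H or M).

Acc 1: bank1 row2 -> MISS (open row2); precharges=0
Acc 2: bank1 row0 -> MISS (open row0); precharges=1
Acc 3: bank1 row2 -> MISS (open row2); precharges=2
Acc 4: bank1 row2 -> HIT
Acc 5: bank0 row3 -> MISS (open row3); precharges=2
Acc 6: bank1 row3 -> MISS (open row3); precharges=3
Acc 7: bank1 row0 -> MISS (open row0); precharges=4
Acc 8: bank0 row3 -> HIT
Acc 9: bank0 row3 -> HIT

Answer: M M M H M M M H H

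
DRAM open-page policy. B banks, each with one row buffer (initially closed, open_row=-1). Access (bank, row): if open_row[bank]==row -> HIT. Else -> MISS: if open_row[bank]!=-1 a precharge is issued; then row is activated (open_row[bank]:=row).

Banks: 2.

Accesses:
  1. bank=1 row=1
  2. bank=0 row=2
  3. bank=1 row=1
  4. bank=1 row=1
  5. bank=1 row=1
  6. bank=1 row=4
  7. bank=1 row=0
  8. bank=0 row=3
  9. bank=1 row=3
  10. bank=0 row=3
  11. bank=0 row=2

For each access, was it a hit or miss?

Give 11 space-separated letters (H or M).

Answer: M M H H H M M M M H M

Derivation:
Acc 1: bank1 row1 -> MISS (open row1); precharges=0
Acc 2: bank0 row2 -> MISS (open row2); precharges=0
Acc 3: bank1 row1 -> HIT
Acc 4: bank1 row1 -> HIT
Acc 5: bank1 row1 -> HIT
Acc 6: bank1 row4 -> MISS (open row4); precharges=1
Acc 7: bank1 row0 -> MISS (open row0); precharges=2
Acc 8: bank0 row3 -> MISS (open row3); precharges=3
Acc 9: bank1 row3 -> MISS (open row3); precharges=4
Acc 10: bank0 row3 -> HIT
Acc 11: bank0 row2 -> MISS (open row2); precharges=5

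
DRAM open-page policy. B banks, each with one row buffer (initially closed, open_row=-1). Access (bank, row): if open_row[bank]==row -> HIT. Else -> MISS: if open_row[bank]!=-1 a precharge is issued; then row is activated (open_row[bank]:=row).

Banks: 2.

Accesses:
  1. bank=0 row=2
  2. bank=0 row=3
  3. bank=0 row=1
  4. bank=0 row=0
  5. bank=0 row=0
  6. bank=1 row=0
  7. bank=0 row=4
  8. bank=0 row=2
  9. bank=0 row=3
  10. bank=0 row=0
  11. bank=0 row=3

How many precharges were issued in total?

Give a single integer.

Answer: 8

Derivation:
Acc 1: bank0 row2 -> MISS (open row2); precharges=0
Acc 2: bank0 row3 -> MISS (open row3); precharges=1
Acc 3: bank0 row1 -> MISS (open row1); precharges=2
Acc 4: bank0 row0 -> MISS (open row0); precharges=3
Acc 5: bank0 row0 -> HIT
Acc 6: bank1 row0 -> MISS (open row0); precharges=3
Acc 7: bank0 row4 -> MISS (open row4); precharges=4
Acc 8: bank0 row2 -> MISS (open row2); precharges=5
Acc 9: bank0 row3 -> MISS (open row3); precharges=6
Acc 10: bank0 row0 -> MISS (open row0); precharges=7
Acc 11: bank0 row3 -> MISS (open row3); precharges=8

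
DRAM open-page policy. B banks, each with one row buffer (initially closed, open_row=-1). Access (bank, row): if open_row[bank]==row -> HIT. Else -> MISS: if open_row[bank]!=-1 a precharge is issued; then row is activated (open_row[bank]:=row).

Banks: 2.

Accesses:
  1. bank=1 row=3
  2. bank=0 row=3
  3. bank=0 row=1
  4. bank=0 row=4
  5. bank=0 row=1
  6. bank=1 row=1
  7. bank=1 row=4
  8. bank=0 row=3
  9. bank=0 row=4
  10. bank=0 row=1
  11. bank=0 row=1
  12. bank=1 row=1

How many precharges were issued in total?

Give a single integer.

Acc 1: bank1 row3 -> MISS (open row3); precharges=0
Acc 2: bank0 row3 -> MISS (open row3); precharges=0
Acc 3: bank0 row1 -> MISS (open row1); precharges=1
Acc 4: bank0 row4 -> MISS (open row4); precharges=2
Acc 5: bank0 row1 -> MISS (open row1); precharges=3
Acc 6: bank1 row1 -> MISS (open row1); precharges=4
Acc 7: bank1 row4 -> MISS (open row4); precharges=5
Acc 8: bank0 row3 -> MISS (open row3); precharges=6
Acc 9: bank0 row4 -> MISS (open row4); precharges=7
Acc 10: bank0 row1 -> MISS (open row1); precharges=8
Acc 11: bank0 row1 -> HIT
Acc 12: bank1 row1 -> MISS (open row1); precharges=9

Answer: 9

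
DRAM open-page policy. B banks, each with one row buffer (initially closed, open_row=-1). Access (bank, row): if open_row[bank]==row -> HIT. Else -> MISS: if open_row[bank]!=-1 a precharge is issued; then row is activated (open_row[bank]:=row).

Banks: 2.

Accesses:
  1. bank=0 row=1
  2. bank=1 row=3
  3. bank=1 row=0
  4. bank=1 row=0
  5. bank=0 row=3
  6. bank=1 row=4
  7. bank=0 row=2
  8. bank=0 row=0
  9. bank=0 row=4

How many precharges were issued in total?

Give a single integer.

Acc 1: bank0 row1 -> MISS (open row1); precharges=0
Acc 2: bank1 row3 -> MISS (open row3); precharges=0
Acc 3: bank1 row0 -> MISS (open row0); precharges=1
Acc 4: bank1 row0 -> HIT
Acc 5: bank0 row3 -> MISS (open row3); precharges=2
Acc 6: bank1 row4 -> MISS (open row4); precharges=3
Acc 7: bank0 row2 -> MISS (open row2); precharges=4
Acc 8: bank0 row0 -> MISS (open row0); precharges=5
Acc 9: bank0 row4 -> MISS (open row4); precharges=6

Answer: 6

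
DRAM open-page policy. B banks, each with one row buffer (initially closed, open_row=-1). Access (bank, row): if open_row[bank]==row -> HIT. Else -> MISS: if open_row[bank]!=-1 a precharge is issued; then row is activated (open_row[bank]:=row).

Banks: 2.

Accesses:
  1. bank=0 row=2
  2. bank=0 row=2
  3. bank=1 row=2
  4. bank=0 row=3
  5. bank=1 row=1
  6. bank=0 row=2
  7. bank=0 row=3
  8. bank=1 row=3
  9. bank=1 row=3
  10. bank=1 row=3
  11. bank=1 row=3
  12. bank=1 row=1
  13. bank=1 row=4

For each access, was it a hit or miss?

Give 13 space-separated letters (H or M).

Answer: M H M M M M M M H H H M M

Derivation:
Acc 1: bank0 row2 -> MISS (open row2); precharges=0
Acc 2: bank0 row2 -> HIT
Acc 3: bank1 row2 -> MISS (open row2); precharges=0
Acc 4: bank0 row3 -> MISS (open row3); precharges=1
Acc 5: bank1 row1 -> MISS (open row1); precharges=2
Acc 6: bank0 row2 -> MISS (open row2); precharges=3
Acc 7: bank0 row3 -> MISS (open row3); precharges=4
Acc 8: bank1 row3 -> MISS (open row3); precharges=5
Acc 9: bank1 row3 -> HIT
Acc 10: bank1 row3 -> HIT
Acc 11: bank1 row3 -> HIT
Acc 12: bank1 row1 -> MISS (open row1); precharges=6
Acc 13: bank1 row4 -> MISS (open row4); precharges=7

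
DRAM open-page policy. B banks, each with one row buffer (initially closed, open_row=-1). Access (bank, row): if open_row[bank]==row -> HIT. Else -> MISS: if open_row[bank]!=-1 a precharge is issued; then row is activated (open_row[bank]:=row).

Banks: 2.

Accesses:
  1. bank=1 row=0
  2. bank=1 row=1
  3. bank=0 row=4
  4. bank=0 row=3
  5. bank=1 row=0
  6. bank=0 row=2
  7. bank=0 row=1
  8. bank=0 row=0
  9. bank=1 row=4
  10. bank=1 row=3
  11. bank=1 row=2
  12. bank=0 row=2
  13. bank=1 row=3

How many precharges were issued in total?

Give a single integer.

Answer: 11

Derivation:
Acc 1: bank1 row0 -> MISS (open row0); precharges=0
Acc 2: bank1 row1 -> MISS (open row1); precharges=1
Acc 3: bank0 row4 -> MISS (open row4); precharges=1
Acc 4: bank0 row3 -> MISS (open row3); precharges=2
Acc 5: bank1 row0 -> MISS (open row0); precharges=3
Acc 6: bank0 row2 -> MISS (open row2); precharges=4
Acc 7: bank0 row1 -> MISS (open row1); precharges=5
Acc 8: bank0 row0 -> MISS (open row0); precharges=6
Acc 9: bank1 row4 -> MISS (open row4); precharges=7
Acc 10: bank1 row3 -> MISS (open row3); precharges=8
Acc 11: bank1 row2 -> MISS (open row2); precharges=9
Acc 12: bank0 row2 -> MISS (open row2); precharges=10
Acc 13: bank1 row3 -> MISS (open row3); precharges=11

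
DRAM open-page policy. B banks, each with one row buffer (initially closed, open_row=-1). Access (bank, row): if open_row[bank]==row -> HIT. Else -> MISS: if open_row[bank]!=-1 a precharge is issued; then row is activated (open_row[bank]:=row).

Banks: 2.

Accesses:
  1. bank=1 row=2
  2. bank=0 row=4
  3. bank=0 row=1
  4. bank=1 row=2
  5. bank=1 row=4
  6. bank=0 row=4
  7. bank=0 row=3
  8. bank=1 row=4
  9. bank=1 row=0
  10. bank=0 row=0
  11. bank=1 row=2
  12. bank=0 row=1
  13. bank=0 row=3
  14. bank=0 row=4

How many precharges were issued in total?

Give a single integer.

Answer: 10

Derivation:
Acc 1: bank1 row2 -> MISS (open row2); precharges=0
Acc 2: bank0 row4 -> MISS (open row4); precharges=0
Acc 3: bank0 row1 -> MISS (open row1); precharges=1
Acc 4: bank1 row2 -> HIT
Acc 5: bank1 row4 -> MISS (open row4); precharges=2
Acc 6: bank0 row4 -> MISS (open row4); precharges=3
Acc 7: bank0 row3 -> MISS (open row3); precharges=4
Acc 8: bank1 row4 -> HIT
Acc 9: bank1 row0 -> MISS (open row0); precharges=5
Acc 10: bank0 row0 -> MISS (open row0); precharges=6
Acc 11: bank1 row2 -> MISS (open row2); precharges=7
Acc 12: bank0 row1 -> MISS (open row1); precharges=8
Acc 13: bank0 row3 -> MISS (open row3); precharges=9
Acc 14: bank0 row4 -> MISS (open row4); precharges=10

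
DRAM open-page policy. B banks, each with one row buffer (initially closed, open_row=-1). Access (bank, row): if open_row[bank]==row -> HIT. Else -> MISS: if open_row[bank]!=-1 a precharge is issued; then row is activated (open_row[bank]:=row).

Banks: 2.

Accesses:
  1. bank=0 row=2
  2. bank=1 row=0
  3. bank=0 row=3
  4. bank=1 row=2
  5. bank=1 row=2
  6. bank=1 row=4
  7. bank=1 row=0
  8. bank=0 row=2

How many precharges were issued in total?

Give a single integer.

Answer: 5

Derivation:
Acc 1: bank0 row2 -> MISS (open row2); precharges=0
Acc 2: bank1 row0 -> MISS (open row0); precharges=0
Acc 3: bank0 row3 -> MISS (open row3); precharges=1
Acc 4: bank1 row2 -> MISS (open row2); precharges=2
Acc 5: bank1 row2 -> HIT
Acc 6: bank1 row4 -> MISS (open row4); precharges=3
Acc 7: bank1 row0 -> MISS (open row0); precharges=4
Acc 8: bank0 row2 -> MISS (open row2); precharges=5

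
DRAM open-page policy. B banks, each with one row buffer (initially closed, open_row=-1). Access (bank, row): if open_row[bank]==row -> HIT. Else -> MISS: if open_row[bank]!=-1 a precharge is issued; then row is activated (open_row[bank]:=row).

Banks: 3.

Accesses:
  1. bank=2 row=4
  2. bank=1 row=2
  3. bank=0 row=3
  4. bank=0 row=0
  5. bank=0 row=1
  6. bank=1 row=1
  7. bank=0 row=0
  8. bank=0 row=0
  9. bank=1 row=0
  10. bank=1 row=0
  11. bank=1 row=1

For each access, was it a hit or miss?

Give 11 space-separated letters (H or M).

Answer: M M M M M M M H M H M

Derivation:
Acc 1: bank2 row4 -> MISS (open row4); precharges=0
Acc 2: bank1 row2 -> MISS (open row2); precharges=0
Acc 3: bank0 row3 -> MISS (open row3); precharges=0
Acc 4: bank0 row0 -> MISS (open row0); precharges=1
Acc 5: bank0 row1 -> MISS (open row1); precharges=2
Acc 6: bank1 row1 -> MISS (open row1); precharges=3
Acc 7: bank0 row0 -> MISS (open row0); precharges=4
Acc 8: bank0 row0 -> HIT
Acc 9: bank1 row0 -> MISS (open row0); precharges=5
Acc 10: bank1 row0 -> HIT
Acc 11: bank1 row1 -> MISS (open row1); precharges=6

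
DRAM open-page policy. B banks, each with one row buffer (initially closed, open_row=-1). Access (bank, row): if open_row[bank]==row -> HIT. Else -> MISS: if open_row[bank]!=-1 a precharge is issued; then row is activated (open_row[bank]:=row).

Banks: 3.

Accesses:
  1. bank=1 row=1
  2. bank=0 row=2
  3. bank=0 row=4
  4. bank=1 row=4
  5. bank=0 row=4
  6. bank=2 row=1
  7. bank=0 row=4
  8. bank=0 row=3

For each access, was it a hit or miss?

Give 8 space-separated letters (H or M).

Acc 1: bank1 row1 -> MISS (open row1); precharges=0
Acc 2: bank0 row2 -> MISS (open row2); precharges=0
Acc 3: bank0 row4 -> MISS (open row4); precharges=1
Acc 4: bank1 row4 -> MISS (open row4); precharges=2
Acc 5: bank0 row4 -> HIT
Acc 6: bank2 row1 -> MISS (open row1); precharges=2
Acc 7: bank0 row4 -> HIT
Acc 8: bank0 row3 -> MISS (open row3); precharges=3

Answer: M M M M H M H M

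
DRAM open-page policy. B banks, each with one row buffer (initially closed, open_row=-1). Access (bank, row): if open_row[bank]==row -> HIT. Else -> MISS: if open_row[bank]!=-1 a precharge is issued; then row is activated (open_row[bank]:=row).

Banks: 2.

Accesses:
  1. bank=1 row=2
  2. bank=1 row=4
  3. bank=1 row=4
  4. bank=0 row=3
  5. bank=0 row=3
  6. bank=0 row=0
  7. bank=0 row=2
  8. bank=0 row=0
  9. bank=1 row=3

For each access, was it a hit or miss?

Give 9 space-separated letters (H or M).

Acc 1: bank1 row2 -> MISS (open row2); precharges=0
Acc 2: bank1 row4 -> MISS (open row4); precharges=1
Acc 3: bank1 row4 -> HIT
Acc 4: bank0 row3 -> MISS (open row3); precharges=1
Acc 5: bank0 row3 -> HIT
Acc 6: bank0 row0 -> MISS (open row0); precharges=2
Acc 7: bank0 row2 -> MISS (open row2); precharges=3
Acc 8: bank0 row0 -> MISS (open row0); precharges=4
Acc 9: bank1 row3 -> MISS (open row3); precharges=5

Answer: M M H M H M M M M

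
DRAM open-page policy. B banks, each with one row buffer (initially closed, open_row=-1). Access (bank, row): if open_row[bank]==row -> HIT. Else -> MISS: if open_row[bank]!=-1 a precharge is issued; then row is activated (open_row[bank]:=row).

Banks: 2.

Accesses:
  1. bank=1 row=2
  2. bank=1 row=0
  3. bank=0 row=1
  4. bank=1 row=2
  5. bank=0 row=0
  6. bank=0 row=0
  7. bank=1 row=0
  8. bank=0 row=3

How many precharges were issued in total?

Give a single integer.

Acc 1: bank1 row2 -> MISS (open row2); precharges=0
Acc 2: bank1 row0 -> MISS (open row0); precharges=1
Acc 3: bank0 row1 -> MISS (open row1); precharges=1
Acc 4: bank1 row2 -> MISS (open row2); precharges=2
Acc 5: bank0 row0 -> MISS (open row0); precharges=3
Acc 6: bank0 row0 -> HIT
Acc 7: bank1 row0 -> MISS (open row0); precharges=4
Acc 8: bank0 row3 -> MISS (open row3); precharges=5

Answer: 5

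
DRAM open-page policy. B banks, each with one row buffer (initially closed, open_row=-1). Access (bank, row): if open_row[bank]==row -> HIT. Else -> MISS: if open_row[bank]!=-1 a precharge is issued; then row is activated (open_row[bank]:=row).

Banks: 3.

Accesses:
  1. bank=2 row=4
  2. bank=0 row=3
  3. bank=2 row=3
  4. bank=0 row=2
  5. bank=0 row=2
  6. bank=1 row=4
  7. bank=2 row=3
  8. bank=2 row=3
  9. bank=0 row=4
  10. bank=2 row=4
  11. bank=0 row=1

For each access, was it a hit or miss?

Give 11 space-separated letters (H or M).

Acc 1: bank2 row4 -> MISS (open row4); precharges=0
Acc 2: bank0 row3 -> MISS (open row3); precharges=0
Acc 3: bank2 row3 -> MISS (open row3); precharges=1
Acc 4: bank0 row2 -> MISS (open row2); precharges=2
Acc 5: bank0 row2 -> HIT
Acc 6: bank1 row4 -> MISS (open row4); precharges=2
Acc 7: bank2 row3 -> HIT
Acc 8: bank2 row3 -> HIT
Acc 9: bank0 row4 -> MISS (open row4); precharges=3
Acc 10: bank2 row4 -> MISS (open row4); precharges=4
Acc 11: bank0 row1 -> MISS (open row1); precharges=5

Answer: M M M M H M H H M M M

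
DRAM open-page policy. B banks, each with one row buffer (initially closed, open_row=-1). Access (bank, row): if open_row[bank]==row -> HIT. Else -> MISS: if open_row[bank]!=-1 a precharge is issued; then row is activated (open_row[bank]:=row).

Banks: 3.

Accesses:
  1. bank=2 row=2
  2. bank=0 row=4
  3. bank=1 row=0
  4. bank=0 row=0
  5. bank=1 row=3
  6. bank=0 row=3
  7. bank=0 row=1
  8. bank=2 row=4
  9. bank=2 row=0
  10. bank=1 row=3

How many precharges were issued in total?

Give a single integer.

Acc 1: bank2 row2 -> MISS (open row2); precharges=0
Acc 2: bank0 row4 -> MISS (open row4); precharges=0
Acc 3: bank1 row0 -> MISS (open row0); precharges=0
Acc 4: bank0 row0 -> MISS (open row0); precharges=1
Acc 5: bank1 row3 -> MISS (open row3); precharges=2
Acc 6: bank0 row3 -> MISS (open row3); precharges=3
Acc 7: bank0 row1 -> MISS (open row1); precharges=4
Acc 8: bank2 row4 -> MISS (open row4); precharges=5
Acc 9: bank2 row0 -> MISS (open row0); precharges=6
Acc 10: bank1 row3 -> HIT

Answer: 6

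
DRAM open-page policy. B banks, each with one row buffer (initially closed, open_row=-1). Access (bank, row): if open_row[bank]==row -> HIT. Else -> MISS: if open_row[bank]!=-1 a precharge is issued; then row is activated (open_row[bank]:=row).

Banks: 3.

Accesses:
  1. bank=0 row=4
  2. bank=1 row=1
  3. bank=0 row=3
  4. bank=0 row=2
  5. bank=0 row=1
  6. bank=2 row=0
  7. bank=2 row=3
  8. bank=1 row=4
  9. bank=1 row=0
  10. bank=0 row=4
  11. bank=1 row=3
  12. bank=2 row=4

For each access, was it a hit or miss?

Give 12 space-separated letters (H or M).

Answer: M M M M M M M M M M M M

Derivation:
Acc 1: bank0 row4 -> MISS (open row4); precharges=0
Acc 2: bank1 row1 -> MISS (open row1); precharges=0
Acc 3: bank0 row3 -> MISS (open row3); precharges=1
Acc 4: bank0 row2 -> MISS (open row2); precharges=2
Acc 5: bank0 row1 -> MISS (open row1); precharges=3
Acc 6: bank2 row0 -> MISS (open row0); precharges=3
Acc 7: bank2 row3 -> MISS (open row3); precharges=4
Acc 8: bank1 row4 -> MISS (open row4); precharges=5
Acc 9: bank1 row0 -> MISS (open row0); precharges=6
Acc 10: bank0 row4 -> MISS (open row4); precharges=7
Acc 11: bank1 row3 -> MISS (open row3); precharges=8
Acc 12: bank2 row4 -> MISS (open row4); precharges=9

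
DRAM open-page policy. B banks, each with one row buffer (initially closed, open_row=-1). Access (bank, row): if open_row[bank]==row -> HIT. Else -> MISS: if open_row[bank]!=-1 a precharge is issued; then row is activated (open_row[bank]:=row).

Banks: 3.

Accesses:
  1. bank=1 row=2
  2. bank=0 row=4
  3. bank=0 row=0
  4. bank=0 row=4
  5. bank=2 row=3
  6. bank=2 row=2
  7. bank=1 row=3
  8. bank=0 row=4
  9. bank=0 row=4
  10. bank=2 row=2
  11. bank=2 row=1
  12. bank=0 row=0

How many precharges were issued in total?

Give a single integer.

Acc 1: bank1 row2 -> MISS (open row2); precharges=0
Acc 2: bank0 row4 -> MISS (open row4); precharges=0
Acc 3: bank0 row0 -> MISS (open row0); precharges=1
Acc 4: bank0 row4 -> MISS (open row4); precharges=2
Acc 5: bank2 row3 -> MISS (open row3); precharges=2
Acc 6: bank2 row2 -> MISS (open row2); precharges=3
Acc 7: bank1 row3 -> MISS (open row3); precharges=4
Acc 8: bank0 row4 -> HIT
Acc 9: bank0 row4 -> HIT
Acc 10: bank2 row2 -> HIT
Acc 11: bank2 row1 -> MISS (open row1); precharges=5
Acc 12: bank0 row0 -> MISS (open row0); precharges=6

Answer: 6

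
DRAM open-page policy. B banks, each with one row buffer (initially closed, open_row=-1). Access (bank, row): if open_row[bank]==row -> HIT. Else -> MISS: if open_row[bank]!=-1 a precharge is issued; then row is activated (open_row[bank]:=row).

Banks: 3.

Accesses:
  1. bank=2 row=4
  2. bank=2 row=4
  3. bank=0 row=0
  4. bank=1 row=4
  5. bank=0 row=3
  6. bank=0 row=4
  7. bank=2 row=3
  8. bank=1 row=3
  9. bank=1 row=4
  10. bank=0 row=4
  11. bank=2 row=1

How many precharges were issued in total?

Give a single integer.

Answer: 6

Derivation:
Acc 1: bank2 row4 -> MISS (open row4); precharges=0
Acc 2: bank2 row4 -> HIT
Acc 3: bank0 row0 -> MISS (open row0); precharges=0
Acc 4: bank1 row4 -> MISS (open row4); precharges=0
Acc 5: bank0 row3 -> MISS (open row3); precharges=1
Acc 6: bank0 row4 -> MISS (open row4); precharges=2
Acc 7: bank2 row3 -> MISS (open row3); precharges=3
Acc 8: bank1 row3 -> MISS (open row3); precharges=4
Acc 9: bank1 row4 -> MISS (open row4); precharges=5
Acc 10: bank0 row4 -> HIT
Acc 11: bank2 row1 -> MISS (open row1); precharges=6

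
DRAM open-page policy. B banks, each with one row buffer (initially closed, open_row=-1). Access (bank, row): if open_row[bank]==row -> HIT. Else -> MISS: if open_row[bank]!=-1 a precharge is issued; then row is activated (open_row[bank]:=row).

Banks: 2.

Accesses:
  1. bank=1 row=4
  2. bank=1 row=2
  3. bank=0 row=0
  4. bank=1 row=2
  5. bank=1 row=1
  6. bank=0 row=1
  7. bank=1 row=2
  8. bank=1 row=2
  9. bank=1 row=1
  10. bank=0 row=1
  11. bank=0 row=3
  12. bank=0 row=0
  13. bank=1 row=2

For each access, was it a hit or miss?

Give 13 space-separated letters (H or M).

Answer: M M M H M M M H M H M M M

Derivation:
Acc 1: bank1 row4 -> MISS (open row4); precharges=0
Acc 2: bank1 row2 -> MISS (open row2); precharges=1
Acc 3: bank0 row0 -> MISS (open row0); precharges=1
Acc 4: bank1 row2 -> HIT
Acc 5: bank1 row1 -> MISS (open row1); precharges=2
Acc 6: bank0 row1 -> MISS (open row1); precharges=3
Acc 7: bank1 row2 -> MISS (open row2); precharges=4
Acc 8: bank1 row2 -> HIT
Acc 9: bank1 row1 -> MISS (open row1); precharges=5
Acc 10: bank0 row1 -> HIT
Acc 11: bank0 row3 -> MISS (open row3); precharges=6
Acc 12: bank0 row0 -> MISS (open row0); precharges=7
Acc 13: bank1 row2 -> MISS (open row2); precharges=8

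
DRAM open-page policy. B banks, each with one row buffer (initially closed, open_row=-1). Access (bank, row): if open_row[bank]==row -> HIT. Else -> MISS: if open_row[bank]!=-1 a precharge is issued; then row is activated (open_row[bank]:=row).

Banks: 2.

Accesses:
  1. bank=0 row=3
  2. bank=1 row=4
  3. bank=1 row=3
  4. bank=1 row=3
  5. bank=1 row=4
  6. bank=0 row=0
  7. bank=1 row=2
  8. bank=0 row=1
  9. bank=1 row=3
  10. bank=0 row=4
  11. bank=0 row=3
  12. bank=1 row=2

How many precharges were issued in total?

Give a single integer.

Acc 1: bank0 row3 -> MISS (open row3); precharges=0
Acc 2: bank1 row4 -> MISS (open row4); precharges=0
Acc 3: bank1 row3 -> MISS (open row3); precharges=1
Acc 4: bank1 row3 -> HIT
Acc 5: bank1 row4 -> MISS (open row4); precharges=2
Acc 6: bank0 row0 -> MISS (open row0); precharges=3
Acc 7: bank1 row2 -> MISS (open row2); precharges=4
Acc 8: bank0 row1 -> MISS (open row1); precharges=5
Acc 9: bank1 row3 -> MISS (open row3); precharges=6
Acc 10: bank0 row4 -> MISS (open row4); precharges=7
Acc 11: bank0 row3 -> MISS (open row3); precharges=8
Acc 12: bank1 row2 -> MISS (open row2); precharges=9

Answer: 9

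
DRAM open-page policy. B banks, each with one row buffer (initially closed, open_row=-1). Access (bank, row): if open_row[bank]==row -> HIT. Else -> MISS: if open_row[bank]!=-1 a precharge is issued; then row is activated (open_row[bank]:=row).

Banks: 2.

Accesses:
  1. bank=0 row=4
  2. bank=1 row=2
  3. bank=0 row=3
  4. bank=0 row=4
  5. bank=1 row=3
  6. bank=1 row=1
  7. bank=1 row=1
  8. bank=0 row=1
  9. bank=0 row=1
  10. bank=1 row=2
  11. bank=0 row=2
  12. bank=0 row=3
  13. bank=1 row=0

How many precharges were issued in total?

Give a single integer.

Acc 1: bank0 row4 -> MISS (open row4); precharges=0
Acc 2: bank1 row2 -> MISS (open row2); precharges=0
Acc 3: bank0 row3 -> MISS (open row3); precharges=1
Acc 4: bank0 row4 -> MISS (open row4); precharges=2
Acc 5: bank1 row3 -> MISS (open row3); precharges=3
Acc 6: bank1 row1 -> MISS (open row1); precharges=4
Acc 7: bank1 row1 -> HIT
Acc 8: bank0 row1 -> MISS (open row1); precharges=5
Acc 9: bank0 row1 -> HIT
Acc 10: bank1 row2 -> MISS (open row2); precharges=6
Acc 11: bank0 row2 -> MISS (open row2); precharges=7
Acc 12: bank0 row3 -> MISS (open row3); precharges=8
Acc 13: bank1 row0 -> MISS (open row0); precharges=9

Answer: 9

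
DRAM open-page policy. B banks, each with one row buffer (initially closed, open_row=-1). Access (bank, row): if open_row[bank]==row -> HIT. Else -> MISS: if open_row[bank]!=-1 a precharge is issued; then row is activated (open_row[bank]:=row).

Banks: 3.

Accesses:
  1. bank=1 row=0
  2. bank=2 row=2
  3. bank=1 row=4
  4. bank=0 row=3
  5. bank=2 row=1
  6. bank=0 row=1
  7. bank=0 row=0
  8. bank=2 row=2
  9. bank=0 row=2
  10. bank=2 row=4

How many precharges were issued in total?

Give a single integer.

Acc 1: bank1 row0 -> MISS (open row0); precharges=0
Acc 2: bank2 row2 -> MISS (open row2); precharges=0
Acc 3: bank1 row4 -> MISS (open row4); precharges=1
Acc 4: bank0 row3 -> MISS (open row3); precharges=1
Acc 5: bank2 row1 -> MISS (open row1); precharges=2
Acc 6: bank0 row1 -> MISS (open row1); precharges=3
Acc 7: bank0 row0 -> MISS (open row0); precharges=4
Acc 8: bank2 row2 -> MISS (open row2); precharges=5
Acc 9: bank0 row2 -> MISS (open row2); precharges=6
Acc 10: bank2 row4 -> MISS (open row4); precharges=7

Answer: 7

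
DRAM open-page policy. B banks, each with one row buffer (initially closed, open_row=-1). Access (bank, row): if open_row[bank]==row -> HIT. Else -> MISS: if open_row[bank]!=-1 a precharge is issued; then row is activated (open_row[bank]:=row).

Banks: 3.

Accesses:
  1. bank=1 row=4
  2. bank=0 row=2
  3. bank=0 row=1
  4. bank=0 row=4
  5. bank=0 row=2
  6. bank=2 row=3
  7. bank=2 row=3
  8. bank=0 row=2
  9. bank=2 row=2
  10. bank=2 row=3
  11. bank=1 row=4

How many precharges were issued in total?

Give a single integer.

Answer: 5

Derivation:
Acc 1: bank1 row4 -> MISS (open row4); precharges=0
Acc 2: bank0 row2 -> MISS (open row2); precharges=0
Acc 3: bank0 row1 -> MISS (open row1); precharges=1
Acc 4: bank0 row4 -> MISS (open row4); precharges=2
Acc 5: bank0 row2 -> MISS (open row2); precharges=3
Acc 6: bank2 row3 -> MISS (open row3); precharges=3
Acc 7: bank2 row3 -> HIT
Acc 8: bank0 row2 -> HIT
Acc 9: bank2 row2 -> MISS (open row2); precharges=4
Acc 10: bank2 row3 -> MISS (open row3); precharges=5
Acc 11: bank1 row4 -> HIT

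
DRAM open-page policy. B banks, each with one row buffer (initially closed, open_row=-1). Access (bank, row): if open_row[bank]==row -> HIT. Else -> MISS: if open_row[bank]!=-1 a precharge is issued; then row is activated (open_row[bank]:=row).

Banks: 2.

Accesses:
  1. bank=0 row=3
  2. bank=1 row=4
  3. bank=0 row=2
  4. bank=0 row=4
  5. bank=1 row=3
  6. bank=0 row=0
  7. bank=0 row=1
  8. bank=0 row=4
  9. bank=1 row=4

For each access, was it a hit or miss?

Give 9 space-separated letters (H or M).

Answer: M M M M M M M M M

Derivation:
Acc 1: bank0 row3 -> MISS (open row3); precharges=0
Acc 2: bank1 row4 -> MISS (open row4); precharges=0
Acc 3: bank0 row2 -> MISS (open row2); precharges=1
Acc 4: bank0 row4 -> MISS (open row4); precharges=2
Acc 5: bank1 row3 -> MISS (open row3); precharges=3
Acc 6: bank0 row0 -> MISS (open row0); precharges=4
Acc 7: bank0 row1 -> MISS (open row1); precharges=5
Acc 8: bank0 row4 -> MISS (open row4); precharges=6
Acc 9: bank1 row4 -> MISS (open row4); precharges=7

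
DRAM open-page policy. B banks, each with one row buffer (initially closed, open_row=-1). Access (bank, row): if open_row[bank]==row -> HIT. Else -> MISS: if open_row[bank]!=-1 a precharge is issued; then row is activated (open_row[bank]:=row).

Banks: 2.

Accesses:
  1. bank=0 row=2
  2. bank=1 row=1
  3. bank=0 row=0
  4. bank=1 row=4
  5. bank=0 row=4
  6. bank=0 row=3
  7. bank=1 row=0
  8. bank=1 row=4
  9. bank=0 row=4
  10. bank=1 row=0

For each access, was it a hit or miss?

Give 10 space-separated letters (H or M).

Answer: M M M M M M M M M M

Derivation:
Acc 1: bank0 row2 -> MISS (open row2); precharges=0
Acc 2: bank1 row1 -> MISS (open row1); precharges=0
Acc 3: bank0 row0 -> MISS (open row0); precharges=1
Acc 4: bank1 row4 -> MISS (open row4); precharges=2
Acc 5: bank0 row4 -> MISS (open row4); precharges=3
Acc 6: bank0 row3 -> MISS (open row3); precharges=4
Acc 7: bank1 row0 -> MISS (open row0); precharges=5
Acc 8: bank1 row4 -> MISS (open row4); precharges=6
Acc 9: bank0 row4 -> MISS (open row4); precharges=7
Acc 10: bank1 row0 -> MISS (open row0); precharges=8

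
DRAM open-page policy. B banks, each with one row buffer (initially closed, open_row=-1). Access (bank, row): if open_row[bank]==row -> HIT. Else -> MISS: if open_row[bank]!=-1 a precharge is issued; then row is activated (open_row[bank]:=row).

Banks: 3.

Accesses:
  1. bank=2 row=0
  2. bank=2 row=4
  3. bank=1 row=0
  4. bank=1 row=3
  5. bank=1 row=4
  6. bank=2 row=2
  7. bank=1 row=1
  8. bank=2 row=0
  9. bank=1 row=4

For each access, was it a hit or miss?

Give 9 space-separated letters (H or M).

Answer: M M M M M M M M M

Derivation:
Acc 1: bank2 row0 -> MISS (open row0); precharges=0
Acc 2: bank2 row4 -> MISS (open row4); precharges=1
Acc 3: bank1 row0 -> MISS (open row0); precharges=1
Acc 4: bank1 row3 -> MISS (open row3); precharges=2
Acc 5: bank1 row4 -> MISS (open row4); precharges=3
Acc 6: bank2 row2 -> MISS (open row2); precharges=4
Acc 7: bank1 row1 -> MISS (open row1); precharges=5
Acc 8: bank2 row0 -> MISS (open row0); precharges=6
Acc 9: bank1 row4 -> MISS (open row4); precharges=7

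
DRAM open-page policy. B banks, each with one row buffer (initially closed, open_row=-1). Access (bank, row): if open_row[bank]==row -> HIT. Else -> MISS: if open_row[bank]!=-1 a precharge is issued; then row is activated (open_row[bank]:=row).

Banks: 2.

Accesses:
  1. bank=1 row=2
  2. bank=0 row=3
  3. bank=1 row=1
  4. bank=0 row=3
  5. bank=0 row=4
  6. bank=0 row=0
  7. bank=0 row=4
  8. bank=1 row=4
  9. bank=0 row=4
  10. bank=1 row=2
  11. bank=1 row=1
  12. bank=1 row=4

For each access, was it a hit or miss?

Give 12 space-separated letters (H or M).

Acc 1: bank1 row2 -> MISS (open row2); precharges=0
Acc 2: bank0 row3 -> MISS (open row3); precharges=0
Acc 3: bank1 row1 -> MISS (open row1); precharges=1
Acc 4: bank0 row3 -> HIT
Acc 5: bank0 row4 -> MISS (open row4); precharges=2
Acc 6: bank0 row0 -> MISS (open row0); precharges=3
Acc 7: bank0 row4 -> MISS (open row4); precharges=4
Acc 8: bank1 row4 -> MISS (open row4); precharges=5
Acc 9: bank0 row4 -> HIT
Acc 10: bank1 row2 -> MISS (open row2); precharges=6
Acc 11: bank1 row1 -> MISS (open row1); precharges=7
Acc 12: bank1 row4 -> MISS (open row4); precharges=8

Answer: M M M H M M M M H M M M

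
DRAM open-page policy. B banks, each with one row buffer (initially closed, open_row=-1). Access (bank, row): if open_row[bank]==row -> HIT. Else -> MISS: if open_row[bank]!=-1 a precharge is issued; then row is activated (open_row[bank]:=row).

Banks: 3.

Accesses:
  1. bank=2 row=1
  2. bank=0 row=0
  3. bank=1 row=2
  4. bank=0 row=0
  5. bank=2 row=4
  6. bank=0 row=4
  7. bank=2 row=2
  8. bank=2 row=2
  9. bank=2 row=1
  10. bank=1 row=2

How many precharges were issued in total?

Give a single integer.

Answer: 4

Derivation:
Acc 1: bank2 row1 -> MISS (open row1); precharges=0
Acc 2: bank0 row0 -> MISS (open row0); precharges=0
Acc 3: bank1 row2 -> MISS (open row2); precharges=0
Acc 4: bank0 row0 -> HIT
Acc 5: bank2 row4 -> MISS (open row4); precharges=1
Acc 6: bank0 row4 -> MISS (open row4); precharges=2
Acc 7: bank2 row2 -> MISS (open row2); precharges=3
Acc 8: bank2 row2 -> HIT
Acc 9: bank2 row1 -> MISS (open row1); precharges=4
Acc 10: bank1 row2 -> HIT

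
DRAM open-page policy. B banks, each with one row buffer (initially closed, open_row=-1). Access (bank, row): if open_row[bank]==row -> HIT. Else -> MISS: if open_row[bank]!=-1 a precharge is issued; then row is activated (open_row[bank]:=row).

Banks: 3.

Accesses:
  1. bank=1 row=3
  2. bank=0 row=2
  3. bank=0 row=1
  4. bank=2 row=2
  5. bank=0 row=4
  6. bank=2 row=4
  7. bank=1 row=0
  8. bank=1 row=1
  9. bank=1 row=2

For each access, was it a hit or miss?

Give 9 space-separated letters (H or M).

Answer: M M M M M M M M M

Derivation:
Acc 1: bank1 row3 -> MISS (open row3); precharges=0
Acc 2: bank0 row2 -> MISS (open row2); precharges=0
Acc 3: bank0 row1 -> MISS (open row1); precharges=1
Acc 4: bank2 row2 -> MISS (open row2); precharges=1
Acc 5: bank0 row4 -> MISS (open row4); precharges=2
Acc 6: bank2 row4 -> MISS (open row4); precharges=3
Acc 7: bank1 row0 -> MISS (open row0); precharges=4
Acc 8: bank1 row1 -> MISS (open row1); precharges=5
Acc 9: bank1 row2 -> MISS (open row2); precharges=6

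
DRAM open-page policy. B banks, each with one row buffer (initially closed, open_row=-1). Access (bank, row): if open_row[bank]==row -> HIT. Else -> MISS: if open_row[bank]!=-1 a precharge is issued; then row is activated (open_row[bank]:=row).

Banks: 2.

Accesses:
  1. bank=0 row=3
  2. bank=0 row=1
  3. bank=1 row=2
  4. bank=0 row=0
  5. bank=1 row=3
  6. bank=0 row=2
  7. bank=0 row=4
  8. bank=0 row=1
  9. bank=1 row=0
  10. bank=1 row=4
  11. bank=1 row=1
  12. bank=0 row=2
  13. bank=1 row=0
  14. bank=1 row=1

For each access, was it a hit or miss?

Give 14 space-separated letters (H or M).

Answer: M M M M M M M M M M M M M M

Derivation:
Acc 1: bank0 row3 -> MISS (open row3); precharges=0
Acc 2: bank0 row1 -> MISS (open row1); precharges=1
Acc 3: bank1 row2 -> MISS (open row2); precharges=1
Acc 4: bank0 row0 -> MISS (open row0); precharges=2
Acc 5: bank1 row3 -> MISS (open row3); precharges=3
Acc 6: bank0 row2 -> MISS (open row2); precharges=4
Acc 7: bank0 row4 -> MISS (open row4); precharges=5
Acc 8: bank0 row1 -> MISS (open row1); precharges=6
Acc 9: bank1 row0 -> MISS (open row0); precharges=7
Acc 10: bank1 row4 -> MISS (open row4); precharges=8
Acc 11: bank1 row1 -> MISS (open row1); precharges=9
Acc 12: bank0 row2 -> MISS (open row2); precharges=10
Acc 13: bank1 row0 -> MISS (open row0); precharges=11
Acc 14: bank1 row1 -> MISS (open row1); precharges=12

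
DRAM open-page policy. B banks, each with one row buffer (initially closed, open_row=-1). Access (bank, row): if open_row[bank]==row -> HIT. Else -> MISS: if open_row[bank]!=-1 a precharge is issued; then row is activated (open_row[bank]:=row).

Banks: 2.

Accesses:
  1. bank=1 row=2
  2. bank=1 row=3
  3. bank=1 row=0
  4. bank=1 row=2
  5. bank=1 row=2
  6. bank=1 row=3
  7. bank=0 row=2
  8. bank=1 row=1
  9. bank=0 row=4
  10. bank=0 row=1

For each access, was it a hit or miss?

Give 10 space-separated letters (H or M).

Acc 1: bank1 row2 -> MISS (open row2); precharges=0
Acc 2: bank1 row3 -> MISS (open row3); precharges=1
Acc 3: bank1 row0 -> MISS (open row0); precharges=2
Acc 4: bank1 row2 -> MISS (open row2); precharges=3
Acc 5: bank1 row2 -> HIT
Acc 6: bank1 row3 -> MISS (open row3); precharges=4
Acc 7: bank0 row2 -> MISS (open row2); precharges=4
Acc 8: bank1 row1 -> MISS (open row1); precharges=5
Acc 9: bank0 row4 -> MISS (open row4); precharges=6
Acc 10: bank0 row1 -> MISS (open row1); precharges=7

Answer: M M M M H M M M M M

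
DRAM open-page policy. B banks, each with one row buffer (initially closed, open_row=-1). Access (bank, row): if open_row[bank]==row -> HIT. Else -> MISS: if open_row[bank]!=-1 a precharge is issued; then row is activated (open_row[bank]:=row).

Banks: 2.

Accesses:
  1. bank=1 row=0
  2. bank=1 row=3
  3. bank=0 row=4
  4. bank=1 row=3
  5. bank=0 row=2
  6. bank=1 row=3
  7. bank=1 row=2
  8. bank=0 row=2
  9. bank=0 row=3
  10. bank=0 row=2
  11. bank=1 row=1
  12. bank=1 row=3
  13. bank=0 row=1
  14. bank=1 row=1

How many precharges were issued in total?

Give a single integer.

Answer: 9

Derivation:
Acc 1: bank1 row0 -> MISS (open row0); precharges=0
Acc 2: bank1 row3 -> MISS (open row3); precharges=1
Acc 3: bank0 row4 -> MISS (open row4); precharges=1
Acc 4: bank1 row3 -> HIT
Acc 5: bank0 row2 -> MISS (open row2); precharges=2
Acc 6: bank1 row3 -> HIT
Acc 7: bank1 row2 -> MISS (open row2); precharges=3
Acc 8: bank0 row2 -> HIT
Acc 9: bank0 row3 -> MISS (open row3); precharges=4
Acc 10: bank0 row2 -> MISS (open row2); precharges=5
Acc 11: bank1 row1 -> MISS (open row1); precharges=6
Acc 12: bank1 row3 -> MISS (open row3); precharges=7
Acc 13: bank0 row1 -> MISS (open row1); precharges=8
Acc 14: bank1 row1 -> MISS (open row1); precharges=9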